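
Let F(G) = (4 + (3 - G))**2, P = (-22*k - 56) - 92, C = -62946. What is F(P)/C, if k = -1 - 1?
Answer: -1369/6994 ≈ -0.19574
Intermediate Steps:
k = -2
P = -104 (P = (-22*(-2) - 56) - 92 = (44 - 56) - 92 = -12 - 92 = -104)
F(G) = (7 - G)**2
F(P)/C = (-7 - 104)**2/(-62946) = (-111)**2*(-1/62946) = 12321*(-1/62946) = -1369/6994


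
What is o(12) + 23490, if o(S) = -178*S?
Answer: 21354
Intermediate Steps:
o(12) + 23490 = -178*12 + 23490 = -2136 + 23490 = 21354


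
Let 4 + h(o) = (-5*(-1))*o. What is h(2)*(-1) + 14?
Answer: 8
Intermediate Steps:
h(o) = -4 + 5*o (h(o) = -4 + (-5*(-1))*o = -4 + 5*o)
h(2)*(-1) + 14 = (-4 + 5*2)*(-1) + 14 = (-4 + 10)*(-1) + 14 = 6*(-1) + 14 = -6 + 14 = 8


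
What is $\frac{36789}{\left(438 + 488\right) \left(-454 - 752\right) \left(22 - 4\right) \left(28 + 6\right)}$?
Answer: $- \frac{12263}{227818224} \approx -5.3828 \cdot 10^{-5}$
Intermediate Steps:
$\frac{36789}{\left(438 + 488\right) \left(-454 - 752\right) \left(22 - 4\right) \left(28 + 6\right)} = \frac{36789}{926 \left(-1206\right) 18 \cdot 34} = \frac{36789}{\left(-1116756\right) 612} = \frac{36789}{-683454672} = 36789 \left(- \frac{1}{683454672}\right) = - \frac{12263}{227818224}$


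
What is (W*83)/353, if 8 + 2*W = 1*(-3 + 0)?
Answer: -913/706 ≈ -1.2932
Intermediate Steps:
W = -11/2 (W = -4 + (1*(-3 + 0))/2 = -4 + (1*(-3))/2 = -4 + (1/2)*(-3) = -4 - 3/2 = -11/2 ≈ -5.5000)
(W*83)/353 = -11/2*83/353 = -913/2*1/353 = -913/706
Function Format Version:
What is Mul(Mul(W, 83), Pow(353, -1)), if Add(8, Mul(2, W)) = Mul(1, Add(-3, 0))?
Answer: Rational(-913, 706) ≈ -1.2932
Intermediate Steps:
W = Rational(-11, 2) (W = Add(-4, Mul(Rational(1, 2), Mul(1, Add(-3, 0)))) = Add(-4, Mul(Rational(1, 2), Mul(1, -3))) = Add(-4, Mul(Rational(1, 2), -3)) = Add(-4, Rational(-3, 2)) = Rational(-11, 2) ≈ -5.5000)
Mul(Mul(W, 83), Pow(353, -1)) = Mul(Mul(Rational(-11, 2), 83), Pow(353, -1)) = Mul(Rational(-913, 2), Rational(1, 353)) = Rational(-913, 706)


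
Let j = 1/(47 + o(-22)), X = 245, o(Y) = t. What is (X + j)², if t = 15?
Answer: 230766481/3844 ≈ 60033.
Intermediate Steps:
o(Y) = 15
j = 1/62 (j = 1/(47 + 15) = 1/62 ≈ 0.016129)
(X + j)² = (245 + 1/62)² = (15191/62)² = 230766481/3844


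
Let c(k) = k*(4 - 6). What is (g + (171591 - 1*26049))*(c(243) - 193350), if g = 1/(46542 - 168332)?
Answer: -1717925841428322/60895 ≈ -2.8211e+10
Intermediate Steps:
c(k) = -2*k (c(k) = k*(-2) = -2*k)
g = -1/121790 (g = 1/(-121790) = -1/121790 ≈ -8.2109e-6)
(g + (171591 - 1*26049))*(c(243) - 193350) = (-1/121790 + (171591 - 1*26049))*(-2*243 - 193350) = (-1/121790 + (171591 - 26049))*(-486 - 193350) = (-1/121790 + 145542)*(-193836) = (17725560179/121790)*(-193836) = -1717925841428322/60895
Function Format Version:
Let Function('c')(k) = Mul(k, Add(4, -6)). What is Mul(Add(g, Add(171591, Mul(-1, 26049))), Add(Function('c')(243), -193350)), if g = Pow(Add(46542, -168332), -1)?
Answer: Rational(-1717925841428322, 60895) ≈ -2.8211e+10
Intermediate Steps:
Function('c')(k) = Mul(-2, k) (Function('c')(k) = Mul(k, -2) = Mul(-2, k))
g = Rational(-1, 121790) (g = Pow(-121790, -1) = Rational(-1, 121790) ≈ -8.2109e-6)
Mul(Add(g, Add(171591, Mul(-1, 26049))), Add(Function('c')(243), -193350)) = Mul(Add(Rational(-1, 121790), Add(171591, Mul(-1, 26049))), Add(Mul(-2, 243), -193350)) = Mul(Add(Rational(-1, 121790), Add(171591, -26049)), Add(-486, -193350)) = Mul(Add(Rational(-1, 121790), 145542), -193836) = Mul(Rational(17725560179, 121790), -193836) = Rational(-1717925841428322, 60895)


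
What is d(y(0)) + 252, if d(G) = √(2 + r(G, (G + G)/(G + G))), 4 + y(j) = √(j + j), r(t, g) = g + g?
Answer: 254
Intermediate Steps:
r(t, g) = 2*g
y(j) = -4 + √2*√j (y(j) = -4 + √(j + j) = -4 + √(2*j) = -4 + √2*√j)
d(G) = 2 (d(G) = √(2 + 2*((G + G)/(G + G))) = √(2 + 2*((2*G)/((2*G)))) = √(2 + 2*((2*G)*(1/(2*G)))) = √(2 + 2*1) = √(2 + 2) = √4 = 2)
d(y(0)) + 252 = 2 + 252 = 254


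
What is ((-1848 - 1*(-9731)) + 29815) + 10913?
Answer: 48611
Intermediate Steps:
((-1848 - 1*(-9731)) + 29815) + 10913 = ((-1848 + 9731) + 29815) + 10913 = (7883 + 29815) + 10913 = 37698 + 10913 = 48611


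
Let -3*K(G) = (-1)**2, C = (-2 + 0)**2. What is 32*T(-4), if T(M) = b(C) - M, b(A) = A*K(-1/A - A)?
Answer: 256/3 ≈ 85.333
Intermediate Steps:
C = 4 (C = (-2)**2 = 4)
K(G) = -1/3 (K(G) = -1/3*(-1)**2 = -1/3*1 = -1/3)
b(A) = -A/3 (b(A) = A*(-1/3) = -A/3)
T(M) = -4/3 - M (T(M) = -1/3*4 - M = -4/3 - M)
32*T(-4) = 32*(-4/3 - 1*(-4)) = 32*(-4/3 + 4) = 32*(8/3) = 256/3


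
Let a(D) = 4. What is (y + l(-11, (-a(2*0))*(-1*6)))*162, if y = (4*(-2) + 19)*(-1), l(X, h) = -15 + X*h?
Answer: -46980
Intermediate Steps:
y = -11 (y = (-8 + 19)*(-1) = 11*(-1) = -11)
(y + l(-11, (-a(2*0))*(-1*6)))*162 = (-11 + (-15 - 11*(-1*4)*(-1*6)))*162 = (-11 + (-15 - (-44)*(-6)))*162 = (-11 + (-15 - 11*24))*162 = (-11 + (-15 - 264))*162 = (-11 - 279)*162 = -290*162 = -46980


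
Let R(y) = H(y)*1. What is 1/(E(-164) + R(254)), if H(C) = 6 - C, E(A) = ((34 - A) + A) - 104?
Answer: -1/318 ≈ -0.0031447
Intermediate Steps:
E(A) = -70 (E(A) = 34 - 104 = -70)
R(y) = 6 - y (R(y) = (6 - y)*1 = 6 - y)
1/(E(-164) + R(254)) = 1/(-70 + (6 - 1*254)) = 1/(-70 + (6 - 254)) = 1/(-70 - 248) = 1/(-318) = -1/318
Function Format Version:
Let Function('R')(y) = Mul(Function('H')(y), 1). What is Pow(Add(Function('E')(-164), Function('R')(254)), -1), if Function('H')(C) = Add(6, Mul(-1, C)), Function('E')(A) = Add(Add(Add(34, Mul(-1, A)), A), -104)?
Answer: Rational(-1, 318) ≈ -0.0031447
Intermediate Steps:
Function('E')(A) = -70 (Function('E')(A) = Add(34, -104) = -70)
Function('R')(y) = Add(6, Mul(-1, y)) (Function('R')(y) = Mul(Add(6, Mul(-1, y)), 1) = Add(6, Mul(-1, y)))
Pow(Add(Function('E')(-164), Function('R')(254)), -1) = Pow(Add(-70, Add(6, Mul(-1, 254))), -1) = Pow(Add(-70, Add(6, -254)), -1) = Pow(Add(-70, -248), -1) = Pow(-318, -1) = Rational(-1, 318)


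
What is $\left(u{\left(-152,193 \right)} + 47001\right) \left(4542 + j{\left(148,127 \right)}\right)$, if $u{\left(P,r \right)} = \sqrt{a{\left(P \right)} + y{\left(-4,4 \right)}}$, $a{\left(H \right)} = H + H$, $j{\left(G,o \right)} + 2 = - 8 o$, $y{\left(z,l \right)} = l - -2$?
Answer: $165631524 + 3524 i \sqrt{298} \approx 1.6563 \cdot 10^{8} + 60834.0 i$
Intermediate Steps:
$y{\left(z,l \right)} = 2 + l$ ($y{\left(z,l \right)} = l + 2 = 2 + l$)
$j{\left(G,o \right)} = -2 - 8 o$
$a{\left(H \right)} = 2 H$
$u{\left(P,r \right)} = \sqrt{6 + 2 P}$ ($u{\left(P,r \right)} = \sqrt{2 P + \left(2 + 4\right)} = \sqrt{2 P + 6} = \sqrt{6 + 2 P}$)
$\left(u{\left(-152,193 \right)} + 47001\right) \left(4542 + j{\left(148,127 \right)}\right) = \left(\sqrt{6 + 2 \left(-152\right)} + 47001\right) \left(4542 - 1018\right) = \left(\sqrt{6 - 304} + 47001\right) \left(4542 - 1018\right) = \left(\sqrt{-298} + 47001\right) \left(4542 - 1018\right) = \left(i \sqrt{298} + 47001\right) 3524 = \left(47001 + i \sqrt{298}\right) 3524 = 165631524 + 3524 i \sqrt{298}$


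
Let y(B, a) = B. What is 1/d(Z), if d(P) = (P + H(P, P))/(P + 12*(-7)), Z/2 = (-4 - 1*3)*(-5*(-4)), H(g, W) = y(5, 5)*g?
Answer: 13/60 ≈ 0.21667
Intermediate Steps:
H(g, W) = 5*g
Z = -280 (Z = 2*((-4 - 1*3)*(-5*(-4))) = 2*((-4 - 3)*20) = 2*(-7*20) = 2*(-140) = -280)
d(P) = 6*P/(-84 + P) (d(P) = (P + 5*P)/(P + 12*(-7)) = (6*P)/(P - 84) = (6*P)/(-84 + P) = 6*P/(-84 + P))
1/d(Z) = 1/(6*(-280)/(-84 - 280)) = 1/(6*(-280)/(-364)) = 1/(6*(-280)*(-1/364)) = 1/(60/13) = 13/60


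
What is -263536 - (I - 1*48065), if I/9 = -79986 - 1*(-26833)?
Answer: 262906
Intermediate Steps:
I = -478377 (I = 9*(-79986 - 1*(-26833)) = 9*(-79986 + 26833) = 9*(-53153) = -478377)
-263536 - (I - 1*48065) = -263536 - (-478377 - 1*48065) = -263536 - (-478377 - 48065) = -263536 - 1*(-526442) = -263536 + 526442 = 262906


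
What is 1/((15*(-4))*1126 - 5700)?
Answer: -1/73260 ≈ -1.3650e-5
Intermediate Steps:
1/((15*(-4))*1126 - 5700) = 1/(-60*1126 - 5700) = 1/(-67560 - 5700) = 1/(-73260) = -1/73260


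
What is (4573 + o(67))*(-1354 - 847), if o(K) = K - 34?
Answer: -10137806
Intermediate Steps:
o(K) = -34 + K
(4573 + o(67))*(-1354 - 847) = (4573 + (-34 + 67))*(-1354 - 847) = (4573 + 33)*(-2201) = 4606*(-2201) = -10137806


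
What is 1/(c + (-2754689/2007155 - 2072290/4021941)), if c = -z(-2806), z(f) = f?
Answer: 733878089805/2057876592368621 ≈ 0.00035662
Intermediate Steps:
c = 2806 (c = -1*(-2806) = 2806)
1/(c + (-2754689/2007155 - 2072290/4021941)) = 1/(2806 + (-2754689/2007155 - 2072290/4021941)) = 1/(2806 + (-2754689*1/2007155 - 2072290*1/4021941)) = 1/(2806 + (-2754689/2007155 - 188390/365631)) = 1/(2806 - 1385327624209/733878089805) = 1/(2057876592368621/733878089805) = 733878089805/2057876592368621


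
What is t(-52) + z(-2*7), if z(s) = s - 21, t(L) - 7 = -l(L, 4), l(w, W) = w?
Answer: 24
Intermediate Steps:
t(L) = 7 - L
z(s) = -21 + s
t(-52) + z(-2*7) = (7 - 1*(-52)) + (-21 - 2*7) = (7 + 52) + (-21 - 14) = 59 - 35 = 24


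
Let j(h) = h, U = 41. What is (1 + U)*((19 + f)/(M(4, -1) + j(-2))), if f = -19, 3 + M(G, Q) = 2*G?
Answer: 0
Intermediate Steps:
M(G, Q) = -3 + 2*G
(1 + U)*((19 + f)/(M(4, -1) + j(-2))) = (1 + 41)*((19 - 19)/((-3 + 2*4) - 2)) = 42*(0/((-3 + 8) - 2)) = 42*(0/(5 - 2)) = 42*(0/3) = 42*(0*(1/3)) = 42*0 = 0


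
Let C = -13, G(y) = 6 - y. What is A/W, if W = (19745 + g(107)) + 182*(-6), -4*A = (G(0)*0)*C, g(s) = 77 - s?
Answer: 0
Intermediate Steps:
A = 0 (A = -(6 - 1*0)*0*(-13)/4 = -(6 + 0)*0*(-13)/4 = -6*0*(-13)/4 = -0*(-13) = -1/4*0 = 0)
W = 18623 (W = (19745 + (77 - 1*107)) + 182*(-6) = (19745 + (77 - 107)) - 1092 = (19745 - 30) - 1092 = 19715 - 1092 = 18623)
A/W = 0/18623 = 0*(1/18623) = 0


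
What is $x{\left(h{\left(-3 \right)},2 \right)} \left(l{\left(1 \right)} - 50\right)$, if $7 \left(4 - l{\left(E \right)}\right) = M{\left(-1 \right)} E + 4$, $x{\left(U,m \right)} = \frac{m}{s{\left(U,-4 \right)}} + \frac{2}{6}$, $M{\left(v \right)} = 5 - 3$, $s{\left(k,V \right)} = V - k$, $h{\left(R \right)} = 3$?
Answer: $- \frac{328}{147} \approx -2.2313$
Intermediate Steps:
$M{\left(v \right)} = 2$ ($M{\left(v \right)} = 5 - 3 = 2$)
$x{\left(U,m \right)} = \frac{1}{3} + \frac{m}{-4 - U}$ ($x{\left(U,m \right)} = \frac{m}{-4 - U} + \frac{2}{6} = \frac{m}{-4 - U} + 2 \cdot \frac{1}{6} = \frac{m}{-4 - U} + \frac{1}{3} = \frac{1}{3} + \frac{m}{-4 - U}$)
$l{\left(E \right)} = \frac{24}{7} - \frac{2 E}{7}$ ($l{\left(E \right)} = 4 - \frac{2 E + 4}{7} = 4 - \frac{4 + 2 E}{7} = 4 - \left(\frac{4}{7} + \frac{2 E}{7}\right) = \frac{24}{7} - \frac{2 E}{7}$)
$x{\left(h{\left(-3 \right)},2 \right)} \left(l{\left(1 \right)} - 50\right) = \frac{4 + 3 - 6}{3 \left(4 + 3\right)} \left(\left(\frac{24}{7} - \frac{2}{7}\right) - 50\right) = \frac{4 + 3 - 6}{3 \cdot 7} \left(\left(\frac{24}{7} - \frac{2}{7}\right) - 50\right) = \frac{1}{3} \cdot \frac{1}{7} \cdot 1 \left(\frac{22}{7} - 50\right) = \frac{1}{21} \left(- \frac{328}{7}\right) = - \frac{328}{147}$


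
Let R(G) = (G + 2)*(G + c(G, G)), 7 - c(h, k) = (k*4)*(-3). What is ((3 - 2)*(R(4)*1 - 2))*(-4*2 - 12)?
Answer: -7040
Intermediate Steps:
c(h, k) = 7 + 12*k (c(h, k) = 7 - k*4*(-3) = 7 - 4*k*(-3) = 7 - (-12)*k = 7 + 12*k)
R(G) = (2 + G)*(7 + 13*G) (R(G) = (G + 2)*(G + (7 + 12*G)) = (2 + G)*(7 + 13*G))
((3 - 2)*(R(4)*1 - 2))*(-4*2 - 12) = ((3 - 2)*((14 + 13*4**2 + 33*4)*1 - 2))*(-4*2 - 12) = (1*((14 + 13*16 + 132)*1 - 2))*(-8 - 12) = (1*((14 + 208 + 132)*1 - 2))*(-20) = (1*(354*1 - 2))*(-20) = (1*(354 - 2))*(-20) = (1*352)*(-20) = 352*(-20) = -7040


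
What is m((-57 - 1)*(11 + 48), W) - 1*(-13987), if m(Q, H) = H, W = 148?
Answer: 14135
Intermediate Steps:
m((-57 - 1)*(11 + 48), W) - 1*(-13987) = 148 - 1*(-13987) = 148 + 13987 = 14135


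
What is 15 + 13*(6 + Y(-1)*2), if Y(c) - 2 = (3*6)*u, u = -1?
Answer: -323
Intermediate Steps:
Y(c) = -16 (Y(c) = 2 + (3*6)*(-1) = 2 + 18*(-1) = 2 - 18 = -16)
15 + 13*(6 + Y(-1)*2) = 15 + 13*(6 - 16*2) = 15 + 13*(6 - 32) = 15 + 13*(-26) = 15 - 338 = -323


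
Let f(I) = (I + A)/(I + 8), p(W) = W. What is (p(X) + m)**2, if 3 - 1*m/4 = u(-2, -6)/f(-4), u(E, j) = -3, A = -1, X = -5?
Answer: 169/25 ≈ 6.7600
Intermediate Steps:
f(I) = (-1 + I)/(8 + I) (f(I) = (I - 1)/(I + 8) = (-1 + I)/(8 + I))
m = 12/5 (m = 12 - (-12)/((-1 - 4)/(8 - 4)) = 12 - (-12)/(-5/4) = 12 - (-12)*(-4)/5 = 12 - 4*12/5 = 12 - 48/5 = 12/5 ≈ 2.4000)
(p(X) + m)**2 = (-5 + 12/5)**2 = (-13/5)**2 = 169/25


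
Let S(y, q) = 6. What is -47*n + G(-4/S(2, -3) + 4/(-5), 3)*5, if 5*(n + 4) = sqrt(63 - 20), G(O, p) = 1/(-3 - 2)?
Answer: 187 - 47*sqrt(43)/5 ≈ 125.36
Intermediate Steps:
G(O, p) = -1/5 (G(O, p) = 1/(-5) = -1/5)
n = -4 + sqrt(43)/5 (n = -4 + sqrt(63 - 20)/5 = -4 + sqrt(43)/5 ≈ -2.6885)
-47*n + G(-4/S(2, -3) + 4/(-5), 3)*5 = -47*(-4 + sqrt(43)/5) - 1/5*5 = (188 - 47*sqrt(43)/5) - 1 = 187 - 47*sqrt(43)/5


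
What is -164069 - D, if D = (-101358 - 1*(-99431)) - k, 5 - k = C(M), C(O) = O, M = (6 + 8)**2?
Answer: -162333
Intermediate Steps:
M = 196 (M = 14**2 = 196)
k = -191 (k = 5 - 1*196 = 5 - 196 = -191)
D = -1736 (D = (-101358 - 1*(-99431)) - 1*(-191) = (-101358 + 99431) + 191 = -1927 + 191 = -1736)
-164069 - D = -164069 - 1*(-1736) = -164069 + 1736 = -162333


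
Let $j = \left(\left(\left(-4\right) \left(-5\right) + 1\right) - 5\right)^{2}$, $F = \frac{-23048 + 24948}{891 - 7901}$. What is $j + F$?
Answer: $\frac{179266}{701} \approx 255.73$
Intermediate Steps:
$F = - \frac{190}{701}$ ($F = \frac{1900}{-7010} = 1900 \left(- \frac{1}{7010}\right) = - \frac{190}{701} \approx -0.27104$)
$j = 256$ ($j = \left(\left(20 + 1\right) - 5\right)^{2} = \left(21 - 5\right)^{2} = 16^{2} = 256$)
$j + F = 256 - \frac{190}{701} = \frac{179266}{701}$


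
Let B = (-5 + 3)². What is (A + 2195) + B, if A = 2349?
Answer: 4548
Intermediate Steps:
B = 4 (B = (-2)² = 4)
(A + 2195) + B = (2349 + 2195) + 4 = 4544 + 4 = 4548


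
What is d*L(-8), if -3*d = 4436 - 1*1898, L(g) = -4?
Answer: 3384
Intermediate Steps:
d = -846 (d = -(4436 - 1*1898)/3 = -(4436 - 1898)/3 = -⅓*2538 = -846)
d*L(-8) = -846*(-4) = 3384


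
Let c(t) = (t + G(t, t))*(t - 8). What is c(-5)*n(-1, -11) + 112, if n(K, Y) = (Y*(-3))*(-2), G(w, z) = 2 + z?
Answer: -6752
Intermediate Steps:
n(K, Y) = 6*Y (n(K, Y) = -3*Y*(-2) = 6*Y)
c(t) = (-8 + t)*(2 + 2*t) (c(t) = (t + (2 + t))*(t - 8) = (2 + 2*t)*(-8 + t) = (-8 + t)*(2 + 2*t))
c(-5)*n(-1, -11) + 112 = (-16 - 14*(-5) + 2*(-5)²)*(6*(-11)) + 112 = (-16 + 70 + 2*25)*(-66) + 112 = (-16 + 70 + 50)*(-66) + 112 = 104*(-66) + 112 = -6864 + 112 = -6752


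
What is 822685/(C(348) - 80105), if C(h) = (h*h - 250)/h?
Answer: -143147190/13877843 ≈ -10.315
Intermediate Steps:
C(h) = (-250 + h²)/h (C(h) = (h² - 250)/h = (-250 + h²)/h)
822685/(C(348) - 80105) = 822685/((348 - 250/348) - 80105) = 822685/((348 - 250*1/348) - 80105) = 822685/((348 - 125/174) - 80105) = 822685/(60427/174 - 80105) = 822685/(-13877843/174) = 822685*(-174/13877843) = -143147190/13877843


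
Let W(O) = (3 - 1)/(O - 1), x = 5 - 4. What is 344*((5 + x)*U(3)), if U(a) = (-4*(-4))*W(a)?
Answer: 33024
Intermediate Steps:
x = 1
W(O) = 2/(-1 + O)
U(a) = 32/(-1 + a) (U(a) = (-4*(-4))*(2/(-1 + a)) = 16*(2/(-1 + a)) = 32/(-1 + a))
344*((5 + x)*U(3)) = 344*((5 + 1)*(32/(-1 + 3))) = 344*(6*(32/2)) = 344*(6*(32*(½))) = 344*(6*16) = 344*96 = 33024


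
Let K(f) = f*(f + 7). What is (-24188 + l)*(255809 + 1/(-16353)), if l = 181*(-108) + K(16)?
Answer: -60472983590656/5451 ≈ -1.1094e+10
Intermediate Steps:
K(f) = f*(7 + f)
l = -19180 (l = 181*(-108) + 16*(7 + 16) = -19548 + 16*23 = -19548 + 368 = -19180)
(-24188 + l)*(255809 + 1/(-16353)) = (-24188 - 19180)*(255809 + 1/(-16353)) = -43368*(255809 - 1/16353) = -43368*4183244576/16353 = -60472983590656/5451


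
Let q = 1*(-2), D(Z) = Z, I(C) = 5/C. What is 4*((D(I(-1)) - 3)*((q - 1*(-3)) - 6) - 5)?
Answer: 140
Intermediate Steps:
q = -2
4*((D(I(-1)) - 3)*((q - 1*(-3)) - 6) - 5) = 4*((5/(-1) - 3)*((-2 - 1*(-3)) - 6) - 5) = 4*((5*(-1) - 3)*((-2 + 3) - 6) - 5) = 4*((-5 - 3)*(1 - 6) - 5) = 4*(-8*(-5) - 5) = 4*(40 - 5) = 4*35 = 140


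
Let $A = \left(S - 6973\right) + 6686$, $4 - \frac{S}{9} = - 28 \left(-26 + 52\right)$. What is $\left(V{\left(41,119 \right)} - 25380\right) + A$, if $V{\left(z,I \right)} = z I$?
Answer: $-14200$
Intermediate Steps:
$V{\left(z,I \right)} = I z$
$S = 6588$ ($S = 36 - 9 \left(- 28 \left(-26 + 52\right)\right) = 36 - 9 \left(\left(-28\right) 26\right) = 36 - -6552 = 36 + 6552 = 6588$)
$A = 6301$ ($A = \left(6588 - 6973\right) + 6686 = -385 + 6686 = 6301$)
$\left(V{\left(41,119 \right)} - 25380\right) + A = \left(119 \cdot 41 - 25380\right) + 6301 = \left(4879 - 25380\right) + 6301 = -20501 + 6301 = -14200$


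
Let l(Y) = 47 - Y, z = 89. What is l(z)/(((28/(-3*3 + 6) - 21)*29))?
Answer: 18/377 ≈ 0.047745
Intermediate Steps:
l(z)/(((28/(-3*3 + 6) - 21)*29)) = (47 - 1*89)/(((28/(-3*3 + 6) - 21)*29)) = (47 - 89)/(((28/(-9 + 6) - 21)*29)) = -42*1/(29*(28/(-3) - 21)) = -42*1/(29*(28*(-⅓) - 21)) = -42*1/(29*(-28/3 - 21)) = -42/((-91/3*29)) = -42/(-2639/3) = -42*(-3/2639) = 18/377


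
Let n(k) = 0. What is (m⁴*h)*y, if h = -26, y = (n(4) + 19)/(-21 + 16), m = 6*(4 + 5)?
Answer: 4200509664/5 ≈ 8.4010e+8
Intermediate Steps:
m = 54 (m = 6*9 = 54)
y = -19/5 (y = (0 + 19)/(-21 + 16) = 19/(-5) = 19*(-⅕) = -19/5 ≈ -3.8000)
(m⁴*h)*y = (54⁴*(-26))*(-19/5) = (8503056*(-26))*(-19/5) = -221079456*(-19/5) = 4200509664/5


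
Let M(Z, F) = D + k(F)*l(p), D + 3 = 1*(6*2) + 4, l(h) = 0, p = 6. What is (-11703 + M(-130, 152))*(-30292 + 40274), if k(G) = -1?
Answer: -116689580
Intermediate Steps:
D = 13 (D = -3 + (1*(6*2) + 4) = -3 + (1*12 + 4) = -3 + (12 + 4) = -3 + 16 = 13)
M(Z, F) = 13 (M(Z, F) = 13 - 1*0 = 13 + 0 = 13)
(-11703 + M(-130, 152))*(-30292 + 40274) = (-11703 + 13)*(-30292 + 40274) = -11690*9982 = -116689580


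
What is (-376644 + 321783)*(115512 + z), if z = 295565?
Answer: -22552095297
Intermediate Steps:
(-376644 + 321783)*(115512 + z) = (-376644 + 321783)*(115512 + 295565) = -54861*411077 = -22552095297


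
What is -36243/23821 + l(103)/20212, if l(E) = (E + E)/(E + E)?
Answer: -732519695/481470052 ≈ -1.5214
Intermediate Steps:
l(E) = 1 (l(E) = (2*E)/((2*E)) = (2*E)*(1/(2*E)) = 1)
-36243/23821 + l(103)/20212 = -36243/23821 + 1/20212 = -732519695/481470052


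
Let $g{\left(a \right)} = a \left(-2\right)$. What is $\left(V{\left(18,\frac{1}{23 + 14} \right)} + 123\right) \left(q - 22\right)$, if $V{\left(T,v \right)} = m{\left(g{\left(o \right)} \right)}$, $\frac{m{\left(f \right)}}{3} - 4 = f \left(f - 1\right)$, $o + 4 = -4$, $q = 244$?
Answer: $189810$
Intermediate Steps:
$o = -8$ ($o = -4 - 4 = -8$)
$g{\left(a \right)} = - 2 a$
$m{\left(f \right)} = 12 + 3 f \left(-1 + f\right)$ ($m{\left(f \right)} = 12 + 3 f \left(f - 1\right) = 12 + 3 f \left(-1 + f\right)$)
$V{\left(T,v \right)} = 732$ ($V{\left(T,v \right)} = 12 - 3 \left(\left(-2\right) \left(-8\right)\right) + 3 \left(\left(-2\right) \left(-8\right)\right)^{2} = 12 - 48 + 3 \cdot 16^{2} = 12 - 48 + 3 \cdot 256 = 12 - 48 + 768 = 732$)
$\left(V{\left(18,\frac{1}{23 + 14} \right)} + 123\right) \left(q - 22\right) = \left(732 + 123\right) \left(244 - 22\right) = 855 \cdot 222 = 189810$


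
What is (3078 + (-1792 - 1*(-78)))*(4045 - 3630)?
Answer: 566060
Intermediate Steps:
(3078 + (-1792 - 1*(-78)))*(4045 - 3630) = (3078 + (-1792 + 78))*415 = (3078 - 1714)*415 = 1364*415 = 566060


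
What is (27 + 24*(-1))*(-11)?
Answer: -33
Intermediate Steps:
(27 + 24*(-1))*(-11) = (27 - 24)*(-11) = 3*(-11) = -33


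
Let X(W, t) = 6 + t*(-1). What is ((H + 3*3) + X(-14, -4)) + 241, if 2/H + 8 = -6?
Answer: 1819/7 ≈ 259.86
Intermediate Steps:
H = -1/7 (H = 2/(-8 - 6) = 2/(-14) = 2*(-1/14) = -1/7 ≈ -0.14286)
X(W, t) = 6 - t
((H + 3*3) + X(-14, -4)) + 241 = ((-1/7 + 3*3) + (6 - 1*(-4))) + 241 = ((-1/7 + 9) + (6 + 4)) + 241 = (62/7 + 10) + 241 = 132/7 + 241 = 1819/7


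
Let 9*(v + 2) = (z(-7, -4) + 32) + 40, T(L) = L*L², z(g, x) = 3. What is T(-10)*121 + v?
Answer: -362981/3 ≈ -1.2099e+5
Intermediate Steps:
T(L) = L³
v = 19/3 (v = -2 + ((3 + 32) + 40)/9 = -2 + (35 + 40)/9 = -2 + (⅑)*75 = -2 + 25/3 = 19/3 ≈ 6.3333)
T(-10)*121 + v = (-10)³*121 + 19/3 = -1000*121 + 19/3 = -121000 + 19/3 = -362981/3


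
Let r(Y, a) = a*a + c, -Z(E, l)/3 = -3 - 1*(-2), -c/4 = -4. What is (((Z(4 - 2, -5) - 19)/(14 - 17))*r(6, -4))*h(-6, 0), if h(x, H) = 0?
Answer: 0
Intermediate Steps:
c = 16 (c = -4*(-4) = 16)
Z(E, l) = 3 (Z(E, l) = -3*(-3 - 1*(-2)) = -3*(-3 + 2) = -3*(-1) = 3)
r(Y, a) = 16 + a² (r(Y, a) = a*a + 16 = a² + 16 = 16 + a²)
(((Z(4 - 2, -5) - 19)/(14 - 17))*r(6, -4))*h(-6, 0) = (((3 - 19)/(14 - 17))*(16 + (-4)²))*0 = ((-16/(-3))*(16 + 16))*0 = (-16*(-⅓)*32)*0 = ((16/3)*32)*0 = (512/3)*0 = 0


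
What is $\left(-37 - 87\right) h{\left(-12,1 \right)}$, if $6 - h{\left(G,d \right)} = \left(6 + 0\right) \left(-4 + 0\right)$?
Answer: $-3720$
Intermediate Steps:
$h{\left(G,d \right)} = 30$ ($h{\left(G,d \right)} = 6 - \left(6 + 0\right) \left(-4 + 0\right) = 6 - 6 \left(-4\right) = 6 - -24 = 6 + 24 = 30$)
$\left(-37 - 87\right) h{\left(-12,1 \right)} = \left(-37 - 87\right) 30 = \left(-124\right) 30 = -3720$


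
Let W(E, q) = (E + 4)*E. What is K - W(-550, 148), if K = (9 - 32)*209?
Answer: -305107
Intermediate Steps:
W(E, q) = E*(4 + E) (W(E, q) = (4 + E)*E = E*(4 + E))
K = -4807 (K = -23*209 = -4807)
K - W(-550, 148) = -4807 - (-550)*(4 - 550) = -4807 - (-550)*(-546) = -4807 - 1*300300 = -4807 - 300300 = -305107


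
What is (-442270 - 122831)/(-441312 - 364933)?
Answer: 565101/806245 ≈ 0.70090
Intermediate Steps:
(-442270 - 122831)/(-441312 - 364933) = -565101/(-806245) = -565101*(-1/806245) = 565101/806245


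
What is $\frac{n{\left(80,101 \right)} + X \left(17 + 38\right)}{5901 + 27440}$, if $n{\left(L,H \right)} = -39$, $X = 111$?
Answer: $\frac{6066}{33341} \approx 0.18194$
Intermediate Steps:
$\frac{n{\left(80,101 \right)} + X \left(17 + 38\right)}{5901 + 27440} = \frac{-39 + 111 \left(17 + 38\right)}{5901 + 27440} = \frac{-39 + 111 \cdot 55}{33341} = \left(-39 + 6105\right) \frac{1}{33341} = 6066 \cdot \frac{1}{33341} = \frac{6066}{33341}$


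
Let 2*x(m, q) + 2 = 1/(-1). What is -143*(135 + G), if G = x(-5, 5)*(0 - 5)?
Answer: -40755/2 ≈ -20378.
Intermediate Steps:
x(m, q) = -3/2 (x(m, q) = -1 + (½)/(-1) = -1 + (½)*(-1) = -1 - ½ = -3/2)
G = 15/2 (G = -3*(0 - 5)/2 = -3/2*(-5) = 15/2 ≈ 7.5000)
-143*(135 + G) = -143*(135 + 15/2) = -143*285/2 = -40755/2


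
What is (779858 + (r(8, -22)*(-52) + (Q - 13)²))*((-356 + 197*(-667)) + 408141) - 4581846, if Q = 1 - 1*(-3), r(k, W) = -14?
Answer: 215760847616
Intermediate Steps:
Q = 4 (Q = 1 + 3 = 4)
(779858 + (r(8, -22)*(-52) + (Q - 13)²))*((-356 + 197*(-667)) + 408141) - 4581846 = (779858 + (-14*(-52) + (4 - 13)²))*((-356 + 197*(-667)) + 408141) - 4581846 = (779858 + (728 + (-9)²))*((-356 - 131399) + 408141) - 4581846 = (779858 + (728 + 81))*(-131755 + 408141) - 4581846 = (779858 + 809)*276386 - 4581846 = 780667*276386 - 4581846 = 215765429462 - 4581846 = 215760847616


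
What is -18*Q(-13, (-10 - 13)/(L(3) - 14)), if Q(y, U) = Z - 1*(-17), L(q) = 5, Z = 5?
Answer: -396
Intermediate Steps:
Q(y, U) = 22 (Q(y, U) = 5 - 1*(-17) = 5 + 17 = 22)
-18*Q(-13, (-10 - 13)/(L(3) - 14)) = -18*22 = -396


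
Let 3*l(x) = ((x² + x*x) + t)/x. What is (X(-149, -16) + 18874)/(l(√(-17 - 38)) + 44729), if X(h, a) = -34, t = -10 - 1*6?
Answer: 46348189800/110037591019 - 791280*I*√55/110037591019 ≈ 0.4212 - 5.333e-5*I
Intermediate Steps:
t = -16 (t = -10 - 6 = -16)
l(x) = (-16 + 2*x²)/(3*x) (l(x) = (((x² + x*x) - 16)/x)/3 = (((x² + x²) - 16)/x)/3 = ((2*x² - 16)/x)/3 = ((-16 + 2*x²)/x)/3 = (-16 + 2*x²)/(3*x))
(X(-149, -16) + 18874)/(l(√(-17 - 38)) + 44729) = (-34 + 18874)/(2*(-8 + (√(-17 - 38))²)/(3*(√(-17 - 38))) + 44729) = 18840/(2*(-8 + (√(-55))²)/(3*(√(-55))) + 44729) = 18840/(2*(-8 + (I*√55)²)/(3*((I*√55))) + 44729) = 18840/(2*(-I*√55/55)*(-8 - 55)/3 + 44729) = 18840/((⅔)*(-I*√55/55)*(-63) + 44729) = 18840/(42*I*√55/55 + 44729) = 18840/(44729 + 42*I*√55/55)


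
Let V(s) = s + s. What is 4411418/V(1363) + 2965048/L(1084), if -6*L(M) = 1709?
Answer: -20478605863/2329367 ≈ -8791.5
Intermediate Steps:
L(M) = -1709/6 (L(M) = -⅙*1709 = -1709/6)
V(s) = 2*s
4411418/V(1363) + 2965048/L(1084) = 4411418/((2*1363)) + 2965048/(-1709/6) = 4411418/2726 + 2965048*(-6/1709) = 4411418*(1/2726) - 17790288/1709 = 2205709/1363 - 17790288/1709 = -20478605863/2329367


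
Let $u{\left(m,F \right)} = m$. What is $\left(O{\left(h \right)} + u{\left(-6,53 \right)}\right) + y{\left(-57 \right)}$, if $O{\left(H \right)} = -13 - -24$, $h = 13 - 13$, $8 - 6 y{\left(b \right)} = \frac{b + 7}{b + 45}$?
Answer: $\frac{203}{36} \approx 5.6389$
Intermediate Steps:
$y{\left(b \right)} = \frac{4}{3} - \frac{7 + b}{6 \left(45 + b\right)}$ ($y{\left(b \right)} = \frac{4}{3} - \frac{\left(b + 7\right) \frac{1}{b + 45}}{6} = \frac{4}{3} - \frac{\left(7 + b\right) \frac{1}{45 + b}}{6} = \frac{4}{3} - \frac{\frac{1}{45 + b} \left(7 + b\right)}{6} = \frac{4}{3} - \frac{7 + b}{6 \left(45 + b\right)}$)
$h = 0$
$O{\left(H \right)} = 11$ ($O{\left(H \right)} = -13 + 24 = 11$)
$\left(O{\left(h \right)} + u{\left(-6,53 \right)}\right) + y{\left(-57 \right)} = \left(11 - 6\right) + \frac{353 + 7 \left(-57\right)}{6 \left(45 - 57\right)} = 5 + \frac{353 - 399}{6 \left(-12\right)} = 5 + \frac{1}{6} \left(- \frac{1}{12}\right) \left(-46\right) = 5 + \frac{23}{36} = \frac{203}{36}$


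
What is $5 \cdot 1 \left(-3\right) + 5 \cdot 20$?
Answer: $85$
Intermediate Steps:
$5 \cdot 1 \left(-3\right) + 5 \cdot 20 = 5 \left(-3\right) + 100 = -15 + 100 = 85$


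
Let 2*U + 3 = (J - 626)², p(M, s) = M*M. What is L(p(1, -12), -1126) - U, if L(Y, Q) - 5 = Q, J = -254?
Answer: -776639/2 ≈ -3.8832e+5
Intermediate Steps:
p(M, s) = M²
L(Y, Q) = 5 + Q
U = 774397/2 (U = -3/2 + (-254 - 626)²/2 = -3/2 + (½)*(-880)² = -3/2 + (½)*774400 = -3/2 + 387200 = 774397/2 ≈ 3.8720e+5)
L(p(1, -12), -1126) - U = (5 - 1126) - 1*774397/2 = -1121 - 774397/2 = -776639/2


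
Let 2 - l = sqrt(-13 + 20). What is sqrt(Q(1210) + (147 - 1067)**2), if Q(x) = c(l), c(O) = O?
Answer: sqrt(846402 - sqrt(7)) ≈ 920.00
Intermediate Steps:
l = 2 - sqrt(7) (l = 2 - sqrt(-13 + 20) = 2 - sqrt(7) ≈ -0.64575)
Q(x) = 2 - sqrt(7)
sqrt(Q(1210) + (147 - 1067)**2) = sqrt((2 - sqrt(7)) + (147 - 1067)**2) = sqrt((2 - sqrt(7)) + (-920)**2) = sqrt((2 - sqrt(7)) + 846400) = sqrt(846402 - sqrt(7))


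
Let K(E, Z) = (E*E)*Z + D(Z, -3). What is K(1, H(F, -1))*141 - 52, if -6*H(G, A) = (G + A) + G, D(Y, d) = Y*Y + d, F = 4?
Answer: -5371/12 ≈ -447.58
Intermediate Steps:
D(Y, d) = d + Y² (D(Y, d) = Y² + d = d + Y²)
H(G, A) = -G/3 - A/6 (H(G, A) = -((G + A) + G)/6 = -((A + G) + G)/6 = -(A + 2*G)/6 = -G/3 - A/6)
K(E, Z) = -3 + Z² + Z*E² (K(E, Z) = (E*E)*Z + (-3 + Z²) = E²*Z + (-3 + Z²) = Z*E² + (-3 + Z²) = -3 + Z² + Z*E²)
K(1, H(F, -1))*141 - 52 = (-3 + (-⅓*4 - ⅙*(-1))² + (-⅓*4 - ⅙*(-1))*1²)*141 - 52 = (-3 + (-4/3 + ⅙)² + (-4/3 + ⅙)*1)*141 - 52 = (-3 + (-7/6)² - 7/6*1)*141 - 52 = (-3 + 49/36 - 7/6)*141 - 52 = -101/36*141 - 52 = -4747/12 - 52 = -5371/12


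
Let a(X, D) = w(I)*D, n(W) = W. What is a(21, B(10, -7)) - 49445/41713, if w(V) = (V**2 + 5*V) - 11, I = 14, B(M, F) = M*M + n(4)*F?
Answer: 765801235/41713 ≈ 18359.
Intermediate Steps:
B(M, F) = M**2 + 4*F (B(M, F) = M*M + 4*F = M**2 + 4*F)
w(V) = -11 + V**2 + 5*V
a(X, D) = 255*D (a(X, D) = (-11 + 14**2 + 5*14)*D = (-11 + 196 + 70)*D = 255*D)
a(21, B(10, -7)) - 49445/41713 = 255*(10**2 + 4*(-7)) - 49445/41713 = 255*(100 - 28) - 49445/41713 = 255*72 - 1*49445/41713 = 18360 - 49445/41713 = 765801235/41713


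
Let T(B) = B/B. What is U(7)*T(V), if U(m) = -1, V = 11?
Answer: -1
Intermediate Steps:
T(B) = 1
U(7)*T(V) = -1*1 = -1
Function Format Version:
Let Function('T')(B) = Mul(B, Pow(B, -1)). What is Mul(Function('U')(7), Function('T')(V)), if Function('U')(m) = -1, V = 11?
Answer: -1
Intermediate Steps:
Function('T')(B) = 1
Mul(Function('U')(7), Function('T')(V)) = Mul(-1, 1) = -1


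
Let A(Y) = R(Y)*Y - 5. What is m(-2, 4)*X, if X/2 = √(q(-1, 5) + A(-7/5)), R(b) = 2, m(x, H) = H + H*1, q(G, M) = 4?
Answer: 16*I*√95/5 ≈ 31.19*I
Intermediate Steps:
m(x, H) = 2*H (m(x, H) = H + H = 2*H)
A(Y) = -5 + 2*Y (A(Y) = 2*Y - 5 = -5 + 2*Y)
X = 2*I*√95/5 (X = 2*√(4 + (-5 + 2*(-7/5))) = 2*√(4 + (-5 - 14/5)) = 2*√(4 - 39/5) = 2*√(-19/5) = 2*(I*√95/5) = 2*I*√95/5 ≈ 3.8987*I)
m(-2, 4)*X = (2*4)*(2*I*√95/5) = 8*(2*I*√95/5) = 16*I*√95/5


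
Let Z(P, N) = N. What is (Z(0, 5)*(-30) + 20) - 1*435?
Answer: -565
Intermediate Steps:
(Z(0, 5)*(-30) + 20) - 1*435 = (5*(-30) + 20) - 1*435 = (-150 + 20) - 435 = -130 - 435 = -565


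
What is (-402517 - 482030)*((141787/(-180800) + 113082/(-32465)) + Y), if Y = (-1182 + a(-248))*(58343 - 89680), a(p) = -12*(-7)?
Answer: -35729294987388700456083/1173934400 ≈ -3.0436e+13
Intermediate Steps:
a(p) = 84
Y = 34408026 (Y = (-1182 + 84)*(58343 - 89680) = -1098*(-31337) = 34408026)
(-402517 - 482030)*((141787/(-180800) + 113082/(-32465)) + Y) = (-402517 - 482030)*((141787/(-180800) + 113082/(-32465)) + 34408026) = -884547*((141787*(-1/180800) + 113082*(-1/32465)) + 34408026) = -884547*((-141787/180800 - 113082/32465) + 34408026) = -884547*(-5009668111/1173934400 + 34408026) = -884547*40392760347826289/1173934400 = -35729294987388700456083/1173934400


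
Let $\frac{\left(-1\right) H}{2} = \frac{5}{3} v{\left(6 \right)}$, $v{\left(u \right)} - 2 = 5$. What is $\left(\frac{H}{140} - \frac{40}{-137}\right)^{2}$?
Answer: $\frac{10609}{675684} \approx 0.015701$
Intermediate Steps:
$v{\left(u \right)} = 7$ ($v{\left(u \right)} = 2 + 5 = 7$)
$H = - \frac{70}{3}$ ($H = - 2 \cdot \frac{5}{3} \cdot 7 = \left(-2\right) \frac{35}{3} = - \frac{70}{3} \approx -23.333$)
$\left(\frac{H}{140} - \frac{40}{-137}\right)^{2} = \left(- \frac{70}{3 \cdot 140} - \frac{40}{-137}\right)^{2} = \left(\left(- \frac{70}{3}\right) \frac{1}{140} - - \frac{40}{137}\right)^{2} = \left(- \frac{1}{6} + \frac{40}{137}\right)^{2} = \left(\frac{103}{822}\right)^{2} = \frac{10609}{675684}$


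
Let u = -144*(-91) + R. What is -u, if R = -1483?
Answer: -11621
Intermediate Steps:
u = 11621 (u = -144*(-91) - 1483 = 13104 - 1483 = 11621)
-u = -1*11621 = -11621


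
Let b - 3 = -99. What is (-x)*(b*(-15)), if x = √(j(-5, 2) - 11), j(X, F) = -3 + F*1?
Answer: -2880*I*√3 ≈ -4988.3*I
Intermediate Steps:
b = -96 (b = 3 - 99 = -96)
j(X, F) = -3 + F
x = 2*I*√3 (x = √((-3 + 2) - 11) = √(-1 - 11) = √(-12) = 2*I*√3 ≈ 3.4641*I)
(-x)*(b*(-15)) = (-2*I*√3)*(-96*(-15)) = -2*I*√3*1440 = -2880*I*√3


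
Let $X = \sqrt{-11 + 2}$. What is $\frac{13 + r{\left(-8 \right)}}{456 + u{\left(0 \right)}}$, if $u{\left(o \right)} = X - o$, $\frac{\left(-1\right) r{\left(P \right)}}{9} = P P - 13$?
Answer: $- \frac{67792}{69315} + \frac{446 i}{69315} \approx -0.97803 + 0.0064344 i$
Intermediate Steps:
$r{\left(P \right)} = 117 - 9 P^{2}$ ($r{\left(P \right)} = - 9 \left(P P - 13\right) = - 9 \left(P^{2} - 13\right) = - 9 \left(-13 + P^{2}\right) = 117 - 9 P^{2}$)
$X = 3 i$ ($X = \sqrt{-9} = 3 i \approx 3.0 i$)
$u{\left(o \right)} = - o + 3 i$ ($u{\left(o \right)} = 3 i - o = - o + 3 i$)
$\frac{13 + r{\left(-8 \right)}}{456 + u{\left(0 \right)}} = \frac{13 + \left(117 - 9 \left(-8\right)^{2}\right)}{456 + \left(\left(-1\right) 0 + 3 i\right)} = \frac{13 + \left(117 - 576\right)}{456 + \left(0 + 3 i\right)} = \frac{13 + \left(117 - 576\right)}{456 + 3 i} = \left(13 - 459\right) \frac{456 - 3 i}{207945} = - 446 \frac{456 - 3 i}{207945} = - \frac{446 \left(456 - 3 i\right)}{207945}$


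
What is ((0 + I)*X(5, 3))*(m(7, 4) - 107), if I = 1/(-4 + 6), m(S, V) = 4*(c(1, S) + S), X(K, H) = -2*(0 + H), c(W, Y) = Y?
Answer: 153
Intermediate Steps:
X(K, H) = -2*H
m(S, V) = 8*S (m(S, V) = 4*(S + S) = 4*(2*S) = 8*S)
I = 1/2 ≈ 0.50000
((0 + I)*X(5, 3))*(m(7, 4) - 107) = ((0 + 1/2)*(-2*3))*(8*7 - 107) = ((1/2)*(-6))*(56 - 107) = -3*(-51) = 153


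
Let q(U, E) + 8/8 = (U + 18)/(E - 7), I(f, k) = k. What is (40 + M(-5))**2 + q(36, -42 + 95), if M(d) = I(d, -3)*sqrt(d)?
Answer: 35769/23 - 240*I*sqrt(5) ≈ 1555.2 - 536.66*I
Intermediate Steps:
q(U, E) = -1 + (18 + U)/(-7 + E) (q(U, E) = -1 + (U + 18)/(E - 7) = -1 + (18 + U)/(-7 + E))
M(d) = -3*sqrt(d)
(40 + M(-5))**2 + q(36, -42 + 95) = (40 - 3*I*sqrt(5))**2 + (25 + 36 - (-42 + 95))/(-7 + (-42 + 95)) = (40 - 3*I*sqrt(5))**2 + (25 + 36 - 1*53)/(-7 + 53) = (40 - 3*I*sqrt(5))**2 + (25 + 36 - 53)/46 = (40 - 3*I*sqrt(5))**2 + (1/46)*8 = (40 - 3*I*sqrt(5))**2 + 4/23 = 4/23 + (40 - 3*I*sqrt(5))**2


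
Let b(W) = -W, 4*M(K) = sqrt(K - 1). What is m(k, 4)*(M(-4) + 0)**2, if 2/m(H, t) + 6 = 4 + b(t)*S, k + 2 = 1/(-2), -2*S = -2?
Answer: 5/48 ≈ 0.10417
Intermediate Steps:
M(K) = sqrt(-1 + K)/4 (M(K) = sqrt(K - 1)/4 = sqrt(-1 + K)/4)
S = 1 (S = -1/2*(-2) = 1)
k = -5/2 (k = -2 + 1/(-2) = -2 - 1/2 = -5/2 ≈ -2.5000)
m(H, t) = 2/(-2 - t) (m(H, t) = 2/(-6 + (4 - t*1)) = 2/(-6 + (4 - t)) = 2/(-2 - t))
m(k, 4)*(M(-4) + 0)**2 = (-2/(2 + 4))*(sqrt(-1 - 4)/4 + 0)**2 = (-2/6)*(sqrt(-5)/4 + 0)**2 = (-2*1/6)*((I*sqrt(5))/4 + 0)**2 = -(I*sqrt(5)/4 + 0)**2/3 = -(I*sqrt(5)/4)**2/3 = -1/3*(-5/16) = 5/48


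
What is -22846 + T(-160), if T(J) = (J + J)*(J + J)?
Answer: 79554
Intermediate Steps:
T(J) = 4*J² (T(J) = (2*J)*(2*J) = 4*J²)
-22846 + T(-160) = -22846 + 4*(-160)² = -22846 + 4*25600 = -22846 + 102400 = 79554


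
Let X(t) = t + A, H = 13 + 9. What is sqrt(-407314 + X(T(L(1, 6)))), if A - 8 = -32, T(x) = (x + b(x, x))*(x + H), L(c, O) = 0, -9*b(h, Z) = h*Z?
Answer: I*sqrt(407338) ≈ 638.23*I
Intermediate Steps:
b(h, Z) = -Z*h/9 (b(h, Z) = -h*Z/9 = -Z*h/9)
H = 22
T(x) = (22 + x)*(x - x**2/9) (T(x) = (x - x*x/9)*(x + 22) = (x - x**2/9)*(22 + x) = (22 + x)*(x - x**2/9))
A = -24 (A = 8 - 32 = -24)
X(t) = -24 + t (X(t) = t - 24 = -24 + t)
sqrt(-407314 + X(T(L(1, 6)))) = sqrt(-407314 + (-24 + (1/9)*0*(198 - 1*0**2 - 13*0))) = sqrt(-407314 + (-24 + (1/9)*0*(198 - 1*0 + 0))) = sqrt(-407314 + (-24 + (1/9)*0*(198 + 0 + 0))) = sqrt(-407314 + (-24 + (1/9)*0*198)) = sqrt(-407314 + (-24 + 0)) = sqrt(-407314 - 24) = sqrt(-407338) = I*sqrt(407338)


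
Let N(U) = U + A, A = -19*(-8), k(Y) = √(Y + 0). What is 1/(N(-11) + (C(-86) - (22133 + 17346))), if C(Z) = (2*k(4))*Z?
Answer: -1/39682 ≈ -2.5200e-5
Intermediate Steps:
k(Y) = √Y
A = 152
C(Z) = 4*Z (C(Z) = (2*√4)*Z = (2*2)*Z = 4*Z)
N(U) = 152 + U (N(U) = U + 152 = 152 + U)
1/(N(-11) + (C(-86) - (22133 + 17346))) = 1/((152 - 11) + (4*(-86) - (22133 + 17346))) = 1/(141 + (-344 - 1*39479)) = 1/(141 + (-344 - 39479)) = 1/(141 - 39823) = 1/(-39682) = -1/39682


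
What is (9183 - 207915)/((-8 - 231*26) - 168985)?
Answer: 66244/58333 ≈ 1.1356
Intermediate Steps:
(9183 - 207915)/((-8 - 231*26) - 168985) = -198732/((-8 - 6006) - 168985) = -198732/(-6014 - 168985) = -198732/(-174999) = -198732*(-1/174999) = 66244/58333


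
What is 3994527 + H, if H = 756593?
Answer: 4751120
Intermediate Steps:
3994527 + H = 3994527 + 756593 = 4751120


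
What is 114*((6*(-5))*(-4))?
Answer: 13680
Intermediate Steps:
114*((6*(-5))*(-4)) = 114*(-30*(-4)) = 114*120 = 13680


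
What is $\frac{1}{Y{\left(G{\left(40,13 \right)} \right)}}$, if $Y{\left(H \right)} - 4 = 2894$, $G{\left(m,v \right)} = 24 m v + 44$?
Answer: $\frac{1}{2898} \approx 0.00034507$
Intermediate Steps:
$G{\left(m,v \right)} = 44 + 24 m v$ ($G{\left(m,v \right)} = 24 m v + 44 = 44 + 24 m v$)
$Y{\left(H \right)} = 2898$ ($Y{\left(H \right)} = 4 + 2894 = 2898$)
$\frac{1}{Y{\left(G{\left(40,13 \right)} \right)}} = \frac{1}{2898}$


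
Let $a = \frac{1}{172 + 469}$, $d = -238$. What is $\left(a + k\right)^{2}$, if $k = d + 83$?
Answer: $\frac{9871217316}{410881} \approx 24025.0$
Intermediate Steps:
$k = -155$ ($k = -238 + 83 = -155$)
$a = \frac{1}{641} \approx 0.0015601$
$\left(a + k\right)^{2} = \left(\frac{1}{641} - 155\right)^{2} = \left(- \frac{99354}{641}\right)^{2} = \frac{9871217316}{410881}$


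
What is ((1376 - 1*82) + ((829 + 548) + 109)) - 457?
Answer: 2323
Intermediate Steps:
((1376 - 1*82) + ((829 + 548) + 109)) - 457 = ((1376 - 82) + (1377 + 109)) - 457 = (1294 + 1486) - 457 = 2780 - 457 = 2323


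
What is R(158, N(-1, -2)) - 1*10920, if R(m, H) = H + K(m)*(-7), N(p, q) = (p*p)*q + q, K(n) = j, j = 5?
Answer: -10959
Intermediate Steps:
K(n) = 5
N(p, q) = q + q*p² (N(p, q) = p²*q + q = q*p² + q = q + q*p²)
R(m, H) = -35 + H (R(m, H) = H + 5*(-7) = H - 35 = -35 + H)
R(158, N(-1, -2)) - 1*10920 = (-35 - 2*(1 + (-1)²)) - 1*10920 = (-35 - 2*(1 + 1)) - 10920 = (-35 - 2*2) - 10920 = (-35 - 4) - 10920 = -39 - 10920 = -10959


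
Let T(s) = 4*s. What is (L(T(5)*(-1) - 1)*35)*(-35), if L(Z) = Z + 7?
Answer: 17150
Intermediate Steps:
L(Z) = 7 + Z
(L(T(5)*(-1) - 1)*35)*(-35) = ((7 + ((4*5)*(-1) - 1))*35)*(-35) = ((7 + (20*(-1) - 1))*35)*(-35) = ((7 + (-20 - 1))*35)*(-35) = ((7 - 21)*35)*(-35) = -14*35*(-35) = -490*(-35) = 17150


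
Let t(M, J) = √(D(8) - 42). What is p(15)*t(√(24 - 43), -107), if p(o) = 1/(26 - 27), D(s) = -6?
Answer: -4*I*√3 ≈ -6.9282*I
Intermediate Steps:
p(o) = -1 (p(o) = 1/(-1) = -1)
t(M, J) = 4*I*√3 (t(M, J) = √(-6 - 42) = √(-48) = 4*I*√3)
p(15)*t(√(24 - 43), -107) = -4*I*√3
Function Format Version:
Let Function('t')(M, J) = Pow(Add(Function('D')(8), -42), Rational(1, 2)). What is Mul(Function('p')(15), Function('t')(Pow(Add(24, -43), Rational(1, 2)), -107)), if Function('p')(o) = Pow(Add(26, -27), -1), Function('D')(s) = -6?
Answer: Mul(-4, I, Pow(3, Rational(1, 2))) ≈ Mul(-6.9282, I)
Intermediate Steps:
Function('p')(o) = -1 (Function('p')(o) = Pow(-1, -1) = -1)
Function('t')(M, J) = Mul(4, I, Pow(3, Rational(1, 2))) (Function('t')(M, J) = Pow(Add(-6, -42), Rational(1, 2)) = Pow(-48, Rational(1, 2)) = Mul(4, I, Pow(3, Rational(1, 2))))
Mul(Function('p')(15), Function('t')(Pow(Add(24, -43), Rational(1, 2)), -107)) = Mul(-1, Mul(4, I, Pow(3, Rational(1, 2)))) = Mul(-4, I, Pow(3, Rational(1, 2)))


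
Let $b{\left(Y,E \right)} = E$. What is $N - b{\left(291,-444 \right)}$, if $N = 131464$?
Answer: $131908$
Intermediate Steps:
$N - b{\left(291,-444 \right)} = 131464 - -444 = 131464 + 444 = 131908$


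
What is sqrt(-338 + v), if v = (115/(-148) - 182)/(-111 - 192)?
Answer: I*sqrt(18847211959)/7474 ≈ 18.368*I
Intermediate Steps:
v = 9017/14948 (v = (115*(-1/148) - 182)/(-303) = (-115/148 - 182)*(-1/303) = -27051/148*(-1/303) = 9017/14948 ≈ 0.60322)
sqrt(-338 + v) = sqrt(-338 + 9017/14948) = sqrt(-5043407/14948) = I*sqrt(18847211959)/7474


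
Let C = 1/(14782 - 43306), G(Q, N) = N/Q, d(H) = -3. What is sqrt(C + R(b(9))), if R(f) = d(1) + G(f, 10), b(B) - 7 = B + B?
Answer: I*sqrt(13221480135)/71310 ≈ 1.6125*I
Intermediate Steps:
b(B) = 7 + 2*B (b(B) = 7 + (B + B) = 7 + 2*B)
R(f) = -3 + 10/f
C = -1/28524 (C = 1/(-28524) = -1/28524 ≈ -3.5058e-5)
sqrt(C + R(b(9))) = sqrt(-1/28524 + (-3 + 10/(7 + 2*9))) = sqrt(-1/28524 + (-3 + 10/(7 + 18))) = sqrt(-1/28524 + (-3 + 10/25)) = sqrt(-1/28524 + (-3 + 10*(1/25))) = sqrt(-1/28524 + (-3 + 2/5)) = sqrt(-1/28524 - 13/5) = sqrt(-370817/142620) = I*sqrt(13221480135)/71310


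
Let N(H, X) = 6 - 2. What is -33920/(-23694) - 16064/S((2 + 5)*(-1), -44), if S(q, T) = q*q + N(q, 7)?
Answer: -189411328/627891 ≈ -301.66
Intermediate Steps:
N(H, X) = 4
S(q, T) = 4 + q² (S(q, T) = q*q + 4 = q² + 4 = 4 + q²)
-33920/(-23694) - 16064/S((2 + 5)*(-1), -44) = -33920/(-23694) - 16064/(4 + ((2 + 5)*(-1))²) = -33920*(-1/23694) - 16064/(4 + (7*(-1))²) = 16960/11847 - 16064/(4 + (-7)²) = 16960/11847 - 16064/(4 + 49) = 16960/11847 - 16064/53 = -189411328/627891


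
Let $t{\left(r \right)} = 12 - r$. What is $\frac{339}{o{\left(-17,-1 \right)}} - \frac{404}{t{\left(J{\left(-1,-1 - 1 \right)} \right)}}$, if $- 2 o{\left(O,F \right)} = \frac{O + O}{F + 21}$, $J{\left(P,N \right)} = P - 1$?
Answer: $\frac{44026}{119} \approx 369.97$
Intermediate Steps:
$J{\left(P,N \right)} = -1 + P$ ($J{\left(P,N \right)} = P - 1 = -1 + P$)
$o{\left(O,F \right)} = - \frac{O}{21 + F}$ ($o{\left(O,F \right)} = - \frac{\left(O + O\right) \frac{1}{F + 21}}{2} = - \frac{2 O \frac{1}{21 + F}}{2} = - \frac{O}{21 + F}$)
$\frac{339}{o{\left(-17,-1 \right)}} - \frac{404}{t{\left(J{\left(-1,-1 - 1 \right)} \right)}} = \frac{339}{\left(-1\right) \left(-17\right) \frac{1}{21 - 1}} - \frac{404}{12 - \left(-1 - 1\right)} = \frac{339}{\left(-1\right) \left(-17\right) \frac{1}{20}} - \frac{404}{12 - -2} = \frac{339}{\left(-1\right) \left(-17\right) \frac{1}{20}} - \frac{404}{12 + 2} = \frac{339}{\frac{17}{20}} - \frac{404}{14} = 339 \cdot \frac{20}{17} - \frac{202}{7} = \frac{6780}{17} - \frac{202}{7} = \frac{44026}{119}$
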